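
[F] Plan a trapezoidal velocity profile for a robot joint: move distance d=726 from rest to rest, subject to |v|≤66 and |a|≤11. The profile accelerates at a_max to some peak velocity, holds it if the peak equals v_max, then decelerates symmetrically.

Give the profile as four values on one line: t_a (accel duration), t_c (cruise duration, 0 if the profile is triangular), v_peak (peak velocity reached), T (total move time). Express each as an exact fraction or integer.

t_a=6 t_c=5 v_peak=66 T=17

vₘ²/aₘ = 66²/11 = 396
726 ≥ 396 so v_max reached
t_a = 66/11 = 6; v_peak = 66
d_cruise = 726 − 396 = 330; t_c = 330/66 = 5
T = 2·6 + 5 = 17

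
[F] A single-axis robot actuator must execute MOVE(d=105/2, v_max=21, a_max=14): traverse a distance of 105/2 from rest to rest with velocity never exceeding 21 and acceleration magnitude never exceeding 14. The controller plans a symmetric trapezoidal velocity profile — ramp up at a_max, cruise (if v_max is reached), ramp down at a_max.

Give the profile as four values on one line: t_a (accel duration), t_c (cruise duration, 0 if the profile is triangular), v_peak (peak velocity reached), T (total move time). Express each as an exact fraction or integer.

v_max²/a_max = 21²/14 = 63/2
105/2 ≥ 63/2 → trapezoidal
t_a = 21/14 = 3/2; v_peak = 21
d_cruise = 105/2 − 63/2 = 21; t_c = 21/21 = 1
T = 2·3/2 + 1 = 4

t_a=3/2 t_c=1 v_peak=21 T=4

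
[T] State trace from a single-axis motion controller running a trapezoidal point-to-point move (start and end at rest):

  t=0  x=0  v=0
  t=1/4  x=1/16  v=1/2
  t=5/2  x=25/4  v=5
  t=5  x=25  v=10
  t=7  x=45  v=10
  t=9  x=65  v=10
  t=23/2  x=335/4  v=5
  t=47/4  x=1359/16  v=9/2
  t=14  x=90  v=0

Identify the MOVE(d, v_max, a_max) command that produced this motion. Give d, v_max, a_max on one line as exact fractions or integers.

d=90 v_max=10 a_max=2

final state: t=14, x=90, v=0 → d = 90
a_max = (1/2−0)/(1/4−0) = 2
max v = 10 over t∈[5,9] → v_max = 10
check: 10·(5+4) = 90 ✓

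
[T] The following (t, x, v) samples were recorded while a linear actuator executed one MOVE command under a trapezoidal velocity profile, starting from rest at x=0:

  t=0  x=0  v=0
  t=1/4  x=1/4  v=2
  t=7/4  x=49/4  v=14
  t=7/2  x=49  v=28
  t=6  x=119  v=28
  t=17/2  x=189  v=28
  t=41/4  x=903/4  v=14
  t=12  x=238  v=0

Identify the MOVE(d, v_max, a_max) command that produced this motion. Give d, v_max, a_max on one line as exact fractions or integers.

d=238 v_max=28 a_max=8

final state: t=12, x=238, v=0 → d = 238
a_max = (2−0)/(1/4−0) = 8
max v = 28 over t∈[7/2,17/2] → v_max = 28
check: 28·(7/2+5) = 238 ✓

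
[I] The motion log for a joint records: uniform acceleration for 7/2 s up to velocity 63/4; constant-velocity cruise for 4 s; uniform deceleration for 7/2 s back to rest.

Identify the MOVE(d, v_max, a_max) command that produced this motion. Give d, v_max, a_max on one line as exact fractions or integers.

a_max = (63/4)/(7/2) = 9/2
d_a = ½·63/4·7/2 = 441/16; d_c = 63/4·4 = 63
d = 2·441/16 + 63 = 945/8
t_c = 4 > 0 → v_max = v_peak = 63/4

d=945/8 v_max=63/4 a_max=9/2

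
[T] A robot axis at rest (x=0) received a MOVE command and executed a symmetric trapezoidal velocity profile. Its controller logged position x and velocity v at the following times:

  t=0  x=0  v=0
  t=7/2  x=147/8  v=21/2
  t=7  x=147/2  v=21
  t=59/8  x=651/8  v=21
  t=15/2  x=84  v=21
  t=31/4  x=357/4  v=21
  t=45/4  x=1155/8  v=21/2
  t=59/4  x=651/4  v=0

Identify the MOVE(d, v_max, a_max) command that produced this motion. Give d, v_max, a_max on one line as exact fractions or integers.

final state: t=59/4, x=651/4, v=0 → d = 651/4
a_max = (21/2−0)/(7/2−0) = 3
max v = 21 over t∈[7,31/4] → v_max = 21
check: 21·(7+3/4) = 651/4 ✓

d=651/4 v_max=21 a_max=3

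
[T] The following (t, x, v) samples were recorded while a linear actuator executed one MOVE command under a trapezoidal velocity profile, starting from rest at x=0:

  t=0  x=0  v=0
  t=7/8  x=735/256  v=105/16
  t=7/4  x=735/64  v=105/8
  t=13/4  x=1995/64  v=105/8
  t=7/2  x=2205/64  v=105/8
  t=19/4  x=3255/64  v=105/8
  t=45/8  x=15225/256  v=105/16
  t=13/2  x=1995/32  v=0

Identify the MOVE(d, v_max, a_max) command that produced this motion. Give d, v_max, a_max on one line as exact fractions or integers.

d=1995/32 v_max=105/8 a_max=15/2

final state: t=13/2, x=1995/32, v=0 → d = 1995/32
a_max = (105/16−0)/(7/8−0) = 15/2
max v = 105/8 over t∈[7/4,19/4] → v_max = 105/8
check: 105/8·(7/4+3) = 1995/32 ✓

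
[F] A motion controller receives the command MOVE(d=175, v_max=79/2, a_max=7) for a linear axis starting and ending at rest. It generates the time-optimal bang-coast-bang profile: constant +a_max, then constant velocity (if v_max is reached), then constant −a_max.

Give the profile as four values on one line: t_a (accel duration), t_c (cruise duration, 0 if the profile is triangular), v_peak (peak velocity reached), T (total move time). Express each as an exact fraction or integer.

(v_max)²/a_max = (79/2)²/7 = 6241/28
175 < 6241/28 ⇒ no cruise
v_peak = √(175·7) = √1225 = 35
t_a = 35/7 = 5; t_c = 0
T = 2·5 = 10

t_a=5 t_c=0 v_peak=35 T=10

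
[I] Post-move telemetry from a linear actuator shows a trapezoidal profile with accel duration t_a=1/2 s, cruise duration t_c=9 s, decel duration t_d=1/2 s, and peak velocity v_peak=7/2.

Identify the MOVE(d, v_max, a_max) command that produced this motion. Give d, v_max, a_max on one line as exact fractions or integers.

d=133/4 v_max=7/2 a_max=7

a_max = (7/2)/(1/2) = 7
d_a = ½·7/2·1/2 = 7/8; d_c = 7/2·9 = 63/2
d = 2·7/8 + 63/2 = 133/4
t_c = 9 > 0 so v_max = 7/2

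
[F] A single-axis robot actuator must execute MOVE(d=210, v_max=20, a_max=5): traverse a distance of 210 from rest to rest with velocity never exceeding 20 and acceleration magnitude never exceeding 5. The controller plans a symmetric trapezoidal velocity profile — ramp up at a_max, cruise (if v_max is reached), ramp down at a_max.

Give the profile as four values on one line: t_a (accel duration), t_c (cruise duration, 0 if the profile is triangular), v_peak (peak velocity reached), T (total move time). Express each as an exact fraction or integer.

vₘ²/aₘ = 20²/5 = 80
210 ≥ 80 so v_max reached
t_a = 20/5 = 4; v_peak = 20
d_cruise = 210 − 80 = 130; t_c = 130/20 = 13/2
T = 2·4 + 13/2 = 29/2

t_a=4 t_c=13/2 v_peak=20 T=29/2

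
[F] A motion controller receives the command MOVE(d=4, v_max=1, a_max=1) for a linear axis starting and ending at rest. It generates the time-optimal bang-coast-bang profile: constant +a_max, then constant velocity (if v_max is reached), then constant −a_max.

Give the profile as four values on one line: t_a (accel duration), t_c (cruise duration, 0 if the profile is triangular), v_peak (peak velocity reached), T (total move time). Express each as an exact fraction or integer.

(v_max)²/a_max = 1²/1 = 1
4 ≥ 1 → trapezoidal
t_a = 1/1 = 1; v_peak = 1
d_cruise = 4 − 1 = 3; t_c = 3/1 = 3
T = 2·1 + 3 = 5

t_a=1 t_c=3 v_peak=1 T=5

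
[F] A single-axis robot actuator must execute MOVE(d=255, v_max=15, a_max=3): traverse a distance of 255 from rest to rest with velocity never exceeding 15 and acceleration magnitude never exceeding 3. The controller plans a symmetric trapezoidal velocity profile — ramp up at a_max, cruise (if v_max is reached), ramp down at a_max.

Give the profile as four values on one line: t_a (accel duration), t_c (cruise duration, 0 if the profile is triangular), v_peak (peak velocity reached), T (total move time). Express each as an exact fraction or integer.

t_a=5 t_c=12 v_peak=15 T=22

vₘ²/aₘ = 15²/3 = 75
255 ≥ 75 → trapezoidal
t_a = 15/3 = 5; v_peak = 15
d_cruise = 255 − 75 = 180; t_c = 180/15 = 12
T = 2·5 + 12 = 22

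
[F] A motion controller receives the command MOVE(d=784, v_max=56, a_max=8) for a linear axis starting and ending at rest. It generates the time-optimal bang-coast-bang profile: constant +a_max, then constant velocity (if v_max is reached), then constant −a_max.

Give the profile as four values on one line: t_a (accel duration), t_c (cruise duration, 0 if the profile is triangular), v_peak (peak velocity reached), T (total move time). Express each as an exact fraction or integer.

v_max²/a_max = 56²/8 = 392
784 ≥ 392 so v_max reached
t_a = 56/8 = 7; v_peak = 56
d_cruise = 784 − 392 = 392; t_c = 392/56 = 7
T = 2·7 + 7 = 21

t_a=7 t_c=7 v_peak=56 T=21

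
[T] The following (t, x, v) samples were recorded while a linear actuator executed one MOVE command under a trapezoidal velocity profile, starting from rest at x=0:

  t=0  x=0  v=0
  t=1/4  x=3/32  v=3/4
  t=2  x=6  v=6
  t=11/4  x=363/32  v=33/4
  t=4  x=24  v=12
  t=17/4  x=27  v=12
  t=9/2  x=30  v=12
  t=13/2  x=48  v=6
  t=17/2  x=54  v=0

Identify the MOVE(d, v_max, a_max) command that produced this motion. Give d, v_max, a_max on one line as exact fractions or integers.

d=54 v_max=12 a_max=3

final state: t=17/2, x=54, v=0 → d = 54
a_max = (3/4−0)/(1/4−0) = 3
max v = 12 over t∈[4,9/2] → v_max = 12
check: 12·(4+1/2) = 54 ✓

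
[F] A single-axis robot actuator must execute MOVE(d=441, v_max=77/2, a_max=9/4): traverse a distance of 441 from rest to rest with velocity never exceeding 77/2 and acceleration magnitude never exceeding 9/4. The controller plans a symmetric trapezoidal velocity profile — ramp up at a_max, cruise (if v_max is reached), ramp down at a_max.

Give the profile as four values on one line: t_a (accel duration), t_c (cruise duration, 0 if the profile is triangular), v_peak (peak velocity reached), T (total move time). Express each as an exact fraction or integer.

t_a=14 t_c=0 v_peak=63/2 T=28

v_max²/a_max = (77/2)²/(9/4) = 5929/9
441 < 5929/9 so t_c = 0
v_peak = √(441·9/4) = √(3969/4) = 63/2
t_a = (63/2)/(9/4) = 14; t_c = 0
T = 2·14 = 28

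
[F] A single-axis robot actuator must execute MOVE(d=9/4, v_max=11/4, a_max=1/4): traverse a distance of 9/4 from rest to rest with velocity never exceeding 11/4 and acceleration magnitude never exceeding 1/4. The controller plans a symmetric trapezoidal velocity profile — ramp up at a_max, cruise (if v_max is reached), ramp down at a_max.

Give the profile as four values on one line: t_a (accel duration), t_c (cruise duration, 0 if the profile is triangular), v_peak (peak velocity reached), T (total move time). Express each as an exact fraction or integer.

v_max²/a_max = (11/4)²/(1/4) = 121/4
9/4 < 121/4 → triangular
v_peak = √(9/4·1/4) = √(9/16) = 3/4
t_a = (3/4)/(1/4) = 3; t_c = 0
T = 2·3 = 6

t_a=3 t_c=0 v_peak=3/4 T=6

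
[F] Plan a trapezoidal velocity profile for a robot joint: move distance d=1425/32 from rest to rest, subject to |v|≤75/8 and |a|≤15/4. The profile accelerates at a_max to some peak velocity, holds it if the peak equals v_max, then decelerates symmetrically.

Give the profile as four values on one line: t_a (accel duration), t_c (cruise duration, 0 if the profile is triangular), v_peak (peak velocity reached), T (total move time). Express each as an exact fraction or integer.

v_max²/a_max = (75/8)²/(15/4) = 375/16
1425/32 ≥ 375/16 → trapezoidal
t_a = (75/8)/(15/4) = 5/2; v_peak = 75/8
d_cruise = 1425/32 − 375/16 = 675/32; t_c = (675/32)/(75/8) = 9/4
T = 2·5/2 + 9/4 = 29/4

t_a=5/2 t_c=9/4 v_peak=75/8 T=29/4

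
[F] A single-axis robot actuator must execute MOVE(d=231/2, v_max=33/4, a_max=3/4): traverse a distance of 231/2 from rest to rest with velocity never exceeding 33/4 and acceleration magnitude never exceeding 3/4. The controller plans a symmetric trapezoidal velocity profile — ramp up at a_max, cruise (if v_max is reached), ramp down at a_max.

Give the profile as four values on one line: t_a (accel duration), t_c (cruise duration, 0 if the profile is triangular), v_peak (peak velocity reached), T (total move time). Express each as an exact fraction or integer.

v_max²/a_max = (33/4)²/(3/4) = 363/4
231/2 ≥ 363/4 → trapezoidal
t_a = (33/4)/(3/4) = 11; v_peak = 33/4
d_cruise = 231/2 − 363/4 = 99/4; t_c = (99/4)/(33/4) = 3
T = 2·11 + 3 = 25

t_a=11 t_c=3 v_peak=33/4 T=25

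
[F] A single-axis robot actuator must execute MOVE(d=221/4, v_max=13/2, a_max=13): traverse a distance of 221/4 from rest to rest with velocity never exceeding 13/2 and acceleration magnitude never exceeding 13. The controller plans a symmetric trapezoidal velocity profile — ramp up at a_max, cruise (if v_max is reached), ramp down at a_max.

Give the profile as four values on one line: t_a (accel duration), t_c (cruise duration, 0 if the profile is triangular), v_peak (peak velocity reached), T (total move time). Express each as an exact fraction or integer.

vₘ²/aₘ = (13/2)²/13 = 13/4
221/4 ≥ 13/4 so v_max reached
t_a = (13/2)/13 = 1/2; v_peak = 13/2
d_cruise = 221/4 − 13/4 = 52; t_c = 52/(13/2) = 8
T = 2·1/2 + 8 = 9

t_a=1/2 t_c=8 v_peak=13/2 T=9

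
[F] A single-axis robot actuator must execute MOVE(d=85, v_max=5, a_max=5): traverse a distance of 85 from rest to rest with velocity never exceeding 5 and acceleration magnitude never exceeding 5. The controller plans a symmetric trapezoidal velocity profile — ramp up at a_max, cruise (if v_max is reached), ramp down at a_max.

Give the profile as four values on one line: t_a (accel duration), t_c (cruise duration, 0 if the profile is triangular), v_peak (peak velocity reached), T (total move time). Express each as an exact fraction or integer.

t_a=1 t_c=16 v_peak=5 T=18

(v_max)²/a_max = 5²/5 = 5
85 ≥ 5 so v_max reached
t_a = 5/5 = 1; v_peak = 5
d_cruise = 85 − 5 = 80; t_c = 80/5 = 16
T = 2·1 + 16 = 18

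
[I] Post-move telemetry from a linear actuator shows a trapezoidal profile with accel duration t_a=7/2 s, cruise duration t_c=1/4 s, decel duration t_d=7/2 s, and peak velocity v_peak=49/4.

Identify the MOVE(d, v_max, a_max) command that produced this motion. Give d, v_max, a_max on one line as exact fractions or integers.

d=735/16 v_max=49/4 a_max=7/2

a_max = (49/4)/(7/2) = 7/2
d_a = ½·49/4·7/2 = 343/16; d_c = 49/4·1/4 = 49/16
d = 2·343/16 + 49/16 = 735/16
t_c = 1/4 > 0 → v_max = v_peak = 49/4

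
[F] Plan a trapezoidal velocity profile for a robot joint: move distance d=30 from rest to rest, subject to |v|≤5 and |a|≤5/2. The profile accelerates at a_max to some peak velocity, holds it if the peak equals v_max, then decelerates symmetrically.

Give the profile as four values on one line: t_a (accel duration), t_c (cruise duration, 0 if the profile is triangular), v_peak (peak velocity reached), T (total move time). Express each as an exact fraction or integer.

vₘ²/aₘ = 5²/(5/2) = 10
30 ≥ 10 so v_max reached
t_a = 5/(5/2) = 2; v_peak = 5
d_cruise = 30 − 10 = 20; t_c = 20/5 = 4
T = 2·2 + 4 = 8

t_a=2 t_c=4 v_peak=5 T=8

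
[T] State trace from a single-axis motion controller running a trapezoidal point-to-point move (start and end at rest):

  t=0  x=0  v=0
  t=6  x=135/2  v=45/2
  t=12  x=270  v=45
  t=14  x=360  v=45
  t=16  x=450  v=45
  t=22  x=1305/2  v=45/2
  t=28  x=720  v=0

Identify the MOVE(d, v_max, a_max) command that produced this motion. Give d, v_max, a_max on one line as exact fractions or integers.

final state: t=28, x=720, v=0 → d = 720
a_max = (45/2−0)/(6−0) = 15/4
max v = 45 over t∈[12,16] → v_max = 45
check: 45·(12+4) = 720 ✓

d=720 v_max=45 a_max=15/4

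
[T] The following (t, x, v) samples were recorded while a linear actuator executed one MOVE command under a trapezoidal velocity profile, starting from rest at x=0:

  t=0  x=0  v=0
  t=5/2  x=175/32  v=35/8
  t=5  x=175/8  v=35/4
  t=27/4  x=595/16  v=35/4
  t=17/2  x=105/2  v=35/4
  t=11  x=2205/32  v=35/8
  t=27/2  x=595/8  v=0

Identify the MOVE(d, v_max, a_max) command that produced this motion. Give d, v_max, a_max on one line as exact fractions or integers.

d=595/8 v_max=35/4 a_max=7/4

final state: t=27/2, x=595/8, v=0 → d = 595/8
a_max = (35/8−0)/(5/2−0) = 7/4
max v = 35/4 over t∈[5,17/2] → v_max = 35/4
check: 35/4·(5+7/2) = 595/8 ✓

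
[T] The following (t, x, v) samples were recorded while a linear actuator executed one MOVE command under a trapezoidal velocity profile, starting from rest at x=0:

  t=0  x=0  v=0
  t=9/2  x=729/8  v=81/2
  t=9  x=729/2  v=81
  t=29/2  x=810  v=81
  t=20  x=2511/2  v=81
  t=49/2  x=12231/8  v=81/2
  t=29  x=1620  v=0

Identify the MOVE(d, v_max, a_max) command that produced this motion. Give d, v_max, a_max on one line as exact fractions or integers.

final state: t=29, x=1620, v=0 → d = 1620
a_max = (81/2−0)/(9/2−0) = 9
max v = 81 over t∈[9,20] → v_max = 81
check: 81·(9+11) = 1620 ✓

d=1620 v_max=81 a_max=9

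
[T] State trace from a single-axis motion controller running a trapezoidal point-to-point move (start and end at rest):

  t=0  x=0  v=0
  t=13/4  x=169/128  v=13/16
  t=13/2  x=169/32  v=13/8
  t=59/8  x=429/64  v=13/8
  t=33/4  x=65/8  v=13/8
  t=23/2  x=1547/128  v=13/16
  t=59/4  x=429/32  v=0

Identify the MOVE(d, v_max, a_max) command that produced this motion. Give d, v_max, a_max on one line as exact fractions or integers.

final state: t=59/4, x=429/32, v=0 → d = 429/32
a_max = (13/16−0)/(13/4−0) = 1/4
max v = 13/8 over t∈[13/2,33/4] → v_max = 13/8
check: 13/8·(13/2+7/4) = 429/32 ✓

d=429/32 v_max=13/8 a_max=1/4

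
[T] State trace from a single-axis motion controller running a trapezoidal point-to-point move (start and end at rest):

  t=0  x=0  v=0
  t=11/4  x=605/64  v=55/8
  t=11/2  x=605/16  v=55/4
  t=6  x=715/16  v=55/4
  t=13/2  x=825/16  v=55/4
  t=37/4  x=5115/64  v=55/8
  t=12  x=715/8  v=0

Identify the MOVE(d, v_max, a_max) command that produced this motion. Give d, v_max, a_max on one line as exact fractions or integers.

d=715/8 v_max=55/4 a_max=5/2

final state: t=12, x=715/8, v=0 → d = 715/8
a_max = (55/8−0)/(11/4−0) = 5/2
max v = 55/4 over t∈[11/2,13/2] → v_max = 55/4
check: 55/4·(11/2+1) = 715/8 ✓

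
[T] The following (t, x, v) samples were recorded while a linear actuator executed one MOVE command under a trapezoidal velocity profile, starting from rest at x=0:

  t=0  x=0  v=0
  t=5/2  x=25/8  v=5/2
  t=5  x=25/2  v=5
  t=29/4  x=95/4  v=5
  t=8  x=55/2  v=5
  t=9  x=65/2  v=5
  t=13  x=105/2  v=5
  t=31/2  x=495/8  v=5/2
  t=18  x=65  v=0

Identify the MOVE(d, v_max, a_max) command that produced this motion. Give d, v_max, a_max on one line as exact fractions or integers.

d=65 v_max=5 a_max=1

final state: t=18, x=65, v=0 → d = 65
a_max = (5/2−0)/(5/2−0) = 1
max v = 5 over t∈[5,13] → v_max = 5
check: 5·(5+8) = 65 ✓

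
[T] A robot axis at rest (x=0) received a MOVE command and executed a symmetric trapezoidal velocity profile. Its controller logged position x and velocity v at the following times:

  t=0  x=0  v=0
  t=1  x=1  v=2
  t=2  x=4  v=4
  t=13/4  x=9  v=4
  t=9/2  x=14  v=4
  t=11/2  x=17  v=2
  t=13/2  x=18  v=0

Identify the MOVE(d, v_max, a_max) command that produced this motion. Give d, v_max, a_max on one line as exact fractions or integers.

d=18 v_max=4 a_max=2

final state: t=13/2, x=18, v=0 → d = 18
a_max = (2−0)/(1−0) = 2
max v = 4 over t∈[2,9/2] → v_max = 4
check: 4·(2+5/2) = 18 ✓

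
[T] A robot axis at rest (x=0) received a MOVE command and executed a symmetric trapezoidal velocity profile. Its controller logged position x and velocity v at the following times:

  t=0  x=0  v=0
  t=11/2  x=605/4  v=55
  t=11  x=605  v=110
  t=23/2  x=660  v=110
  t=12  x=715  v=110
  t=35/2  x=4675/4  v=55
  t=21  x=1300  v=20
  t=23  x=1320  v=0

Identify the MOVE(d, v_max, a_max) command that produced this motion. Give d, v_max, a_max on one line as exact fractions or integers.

final state: t=23, x=1320, v=0 → d = 1320
a_max = (55−0)/(11/2−0) = 10
max v = 110 over t∈[11,12] → v_max = 110
check: 110·(11+1) = 1320 ✓

d=1320 v_max=110 a_max=10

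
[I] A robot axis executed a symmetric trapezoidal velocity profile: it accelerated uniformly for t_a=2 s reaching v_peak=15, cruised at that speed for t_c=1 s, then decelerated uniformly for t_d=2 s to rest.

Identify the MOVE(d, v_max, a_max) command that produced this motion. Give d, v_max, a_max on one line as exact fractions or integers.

d=45 v_max=15 a_max=15/2

a_max = 15/2
d_a = ½·15·2 = 15; d_c = 15·1 = 15
d = 2·15 + 15 = 45
t_c = 1 > 0 ⇒ limit active, v_max = 15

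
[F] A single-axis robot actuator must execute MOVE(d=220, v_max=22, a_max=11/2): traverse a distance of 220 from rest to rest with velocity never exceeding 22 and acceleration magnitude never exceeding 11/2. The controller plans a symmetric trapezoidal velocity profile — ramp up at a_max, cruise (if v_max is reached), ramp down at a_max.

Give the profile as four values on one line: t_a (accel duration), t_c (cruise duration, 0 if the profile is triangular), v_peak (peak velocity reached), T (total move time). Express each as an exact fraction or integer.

vₘ²/aₘ = 22²/(11/2) = 88
220 ≥ 88 so v_max reached
t_a = 22/(11/2) = 4; v_peak = 22
d_cruise = 220 − 88 = 132; t_c = 132/22 = 6
T = 2·4 + 6 = 14

t_a=4 t_c=6 v_peak=22 T=14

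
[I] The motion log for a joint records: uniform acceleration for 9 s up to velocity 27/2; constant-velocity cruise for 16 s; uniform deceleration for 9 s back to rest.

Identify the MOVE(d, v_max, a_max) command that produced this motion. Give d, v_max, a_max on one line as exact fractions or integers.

a_max = (27/2)/9 = 3/2
d_a = ½·27/2·9 = 243/4; d_c = 27/2·16 = 216
d = 2·243/4 + 216 = 675/2
t_c = 16 > 0 so v_max = 27/2

d=675/2 v_max=27/2 a_max=3/2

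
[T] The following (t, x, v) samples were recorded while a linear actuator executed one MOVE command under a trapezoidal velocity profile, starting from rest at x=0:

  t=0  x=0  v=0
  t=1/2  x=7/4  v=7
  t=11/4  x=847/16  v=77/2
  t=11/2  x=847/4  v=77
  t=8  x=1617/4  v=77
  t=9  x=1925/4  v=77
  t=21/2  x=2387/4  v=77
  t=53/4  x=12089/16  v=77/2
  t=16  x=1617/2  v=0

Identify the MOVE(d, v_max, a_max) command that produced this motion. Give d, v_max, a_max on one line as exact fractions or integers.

final state: t=16, x=1617/2, v=0 → d = 1617/2
a_max = (7−0)/(1/2−0) = 14
max v = 77 over t∈[11/2,21/2] → v_max = 77
check: 77·(11/2+5) = 1617/2 ✓

d=1617/2 v_max=77 a_max=14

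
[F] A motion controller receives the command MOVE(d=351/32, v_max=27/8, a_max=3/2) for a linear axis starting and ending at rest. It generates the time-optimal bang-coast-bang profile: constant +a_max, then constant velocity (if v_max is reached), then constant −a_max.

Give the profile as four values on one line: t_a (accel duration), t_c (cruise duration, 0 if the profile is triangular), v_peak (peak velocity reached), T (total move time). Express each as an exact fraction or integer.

t_a=9/4 t_c=1 v_peak=27/8 T=11/2

vₘ²/aₘ = (27/8)²/(3/2) = 243/32
351/32 ≥ 243/32 → trapezoidal
t_a = (27/8)/(3/2) = 9/4; v_peak = 27/8
d_cruise = 351/32 − 243/32 = 27/8; t_c = (27/8)/(27/8) = 1
T = 2·9/4 + 1 = 11/2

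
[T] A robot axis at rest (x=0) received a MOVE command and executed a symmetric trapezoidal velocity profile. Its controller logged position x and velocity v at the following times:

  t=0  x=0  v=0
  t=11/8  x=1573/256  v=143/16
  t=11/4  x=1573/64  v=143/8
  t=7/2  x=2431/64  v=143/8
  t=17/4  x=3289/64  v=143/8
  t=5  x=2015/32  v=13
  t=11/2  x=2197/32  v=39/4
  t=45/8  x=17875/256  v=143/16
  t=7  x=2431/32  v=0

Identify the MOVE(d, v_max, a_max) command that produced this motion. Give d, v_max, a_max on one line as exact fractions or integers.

final state: t=7, x=2431/32, v=0 → d = 2431/32
a_max = (143/16−0)/(11/8−0) = 13/2
max v = 143/8 over t∈[11/4,17/4] → v_max = 143/8
check: 143/8·(11/4+3/2) = 2431/32 ✓

d=2431/32 v_max=143/8 a_max=13/2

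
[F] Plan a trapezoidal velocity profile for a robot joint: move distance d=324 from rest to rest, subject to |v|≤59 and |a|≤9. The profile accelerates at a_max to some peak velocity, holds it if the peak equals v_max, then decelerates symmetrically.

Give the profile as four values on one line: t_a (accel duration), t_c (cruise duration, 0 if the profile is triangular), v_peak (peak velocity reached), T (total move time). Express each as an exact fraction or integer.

v_max²/a_max = 59²/9 = 3481/9
324 < 3481/9 so t_c = 0
v_peak = √(324·9) = √2916 = 54
t_a = 54/9 = 6; t_c = 0
T = 2·6 = 12

t_a=6 t_c=0 v_peak=54 T=12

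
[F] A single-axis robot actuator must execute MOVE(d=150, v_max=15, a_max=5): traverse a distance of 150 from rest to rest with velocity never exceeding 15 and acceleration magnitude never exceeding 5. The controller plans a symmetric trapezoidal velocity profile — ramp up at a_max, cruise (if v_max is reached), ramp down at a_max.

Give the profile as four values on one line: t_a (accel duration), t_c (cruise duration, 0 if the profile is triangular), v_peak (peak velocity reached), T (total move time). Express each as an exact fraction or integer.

vₘ²/aₘ = 15²/5 = 45
150 ≥ 45 so v_max reached
t_a = 15/5 = 3; v_peak = 15
d_cruise = 150 − 45 = 105; t_c = 105/15 = 7
T = 2·3 + 7 = 13

t_a=3 t_c=7 v_peak=15 T=13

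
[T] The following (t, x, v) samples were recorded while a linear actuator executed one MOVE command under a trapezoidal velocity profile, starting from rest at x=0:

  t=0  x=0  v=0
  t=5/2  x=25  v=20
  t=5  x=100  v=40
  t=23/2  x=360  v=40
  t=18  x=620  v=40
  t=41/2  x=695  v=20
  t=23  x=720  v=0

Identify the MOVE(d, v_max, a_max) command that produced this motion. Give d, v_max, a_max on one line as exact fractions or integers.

d=720 v_max=40 a_max=8

final state: t=23, x=720, v=0 → d = 720
a_max = (20−0)/(5/2−0) = 8
max v = 40 over t∈[5,18] → v_max = 40
check: 40·(5+13) = 720 ✓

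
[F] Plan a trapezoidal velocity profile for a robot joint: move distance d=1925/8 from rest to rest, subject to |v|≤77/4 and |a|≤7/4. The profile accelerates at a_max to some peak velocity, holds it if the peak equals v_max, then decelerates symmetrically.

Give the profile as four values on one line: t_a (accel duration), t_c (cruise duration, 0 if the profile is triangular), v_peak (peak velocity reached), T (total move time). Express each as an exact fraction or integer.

t_a=11 t_c=3/2 v_peak=77/4 T=47/2

v_max²/a_max = (77/4)²/(7/4) = 847/4
1925/8 ≥ 847/4 ⇒ cruise phase
t_a = (77/4)/(7/4) = 11; v_peak = 77/4
d_cruise = 1925/8 − 847/4 = 231/8; t_c = (231/8)/(77/4) = 3/2
T = 2·11 + 3/2 = 47/2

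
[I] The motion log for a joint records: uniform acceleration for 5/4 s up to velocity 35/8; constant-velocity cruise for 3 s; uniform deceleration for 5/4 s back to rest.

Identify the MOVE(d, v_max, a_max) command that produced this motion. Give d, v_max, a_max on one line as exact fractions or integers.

d=595/32 v_max=35/8 a_max=7/2

a_max = (35/8)/(5/4) = 7/2
d_a = ½·35/8·5/4 = 175/64; d_c = 35/8·3 = 105/8
d = 2·175/64 + 105/8 = 595/32
t_c = 3 > 0 → v_max = v_peak = 35/8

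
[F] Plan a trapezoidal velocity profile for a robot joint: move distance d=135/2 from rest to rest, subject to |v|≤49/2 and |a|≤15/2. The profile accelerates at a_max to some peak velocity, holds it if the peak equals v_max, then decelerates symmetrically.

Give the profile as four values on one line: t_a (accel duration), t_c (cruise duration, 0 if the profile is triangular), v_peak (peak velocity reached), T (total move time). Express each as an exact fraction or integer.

t_a=3 t_c=0 v_peak=45/2 T=6

v_max²/a_max = (49/2)²/(15/2) = 2401/30
135/2 < 2401/30 → triangular
v_peak = √(135/2·15/2) = √(2025/4) = 45/2
t_a = (45/2)/(15/2) = 3; t_c = 0
T = 2·3 = 6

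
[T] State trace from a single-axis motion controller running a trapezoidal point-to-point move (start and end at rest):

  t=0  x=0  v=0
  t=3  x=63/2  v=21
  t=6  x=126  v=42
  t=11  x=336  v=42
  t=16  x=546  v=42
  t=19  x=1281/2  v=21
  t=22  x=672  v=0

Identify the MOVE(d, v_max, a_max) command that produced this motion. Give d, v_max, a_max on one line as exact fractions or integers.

d=672 v_max=42 a_max=7

final state: t=22, x=672, v=0 → d = 672
a_max = (21−0)/(3−0) = 7
max v = 42 over t∈[6,16] → v_max = 42
check: 42·(6+10) = 672 ✓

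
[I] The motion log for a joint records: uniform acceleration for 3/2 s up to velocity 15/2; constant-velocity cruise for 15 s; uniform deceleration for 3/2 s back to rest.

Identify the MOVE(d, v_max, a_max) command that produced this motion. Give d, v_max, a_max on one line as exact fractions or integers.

d=495/4 v_max=15/2 a_max=5

a_max = (15/2)/(3/2) = 5
d_a = ½·15/2·3/2 = 45/8; d_c = 15/2·15 = 225/2
d = 2·45/8 + 225/2 = 495/4
t_c = 15 > 0 ⇒ limit active, v_max = 15/2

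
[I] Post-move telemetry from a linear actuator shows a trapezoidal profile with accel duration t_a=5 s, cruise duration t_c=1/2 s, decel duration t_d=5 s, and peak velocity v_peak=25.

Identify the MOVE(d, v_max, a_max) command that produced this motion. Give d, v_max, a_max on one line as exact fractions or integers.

a_max = 25/5 = 5
d_a = ½·25·5 = 125/2; d_c = 25·1/2 = 25/2
d = 2·125/2 + 25/2 = 275/2
t_c = 1/2 > 0 → v_max = v_peak = 25

d=275/2 v_max=25 a_max=5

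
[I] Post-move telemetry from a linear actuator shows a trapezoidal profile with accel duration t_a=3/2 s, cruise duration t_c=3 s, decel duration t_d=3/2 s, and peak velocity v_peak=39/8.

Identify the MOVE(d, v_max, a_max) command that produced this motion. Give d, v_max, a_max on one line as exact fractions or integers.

d=351/16 v_max=39/8 a_max=13/4

a_max = (39/8)/(3/2) = 13/4
d_a = ½·39/8·3/2 = 117/32; d_c = 39/8·3 = 117/8
d = 2·117/32 + 117/8 = 351/16
t_c = 3 > 0 → v_max = v_peak = 39/8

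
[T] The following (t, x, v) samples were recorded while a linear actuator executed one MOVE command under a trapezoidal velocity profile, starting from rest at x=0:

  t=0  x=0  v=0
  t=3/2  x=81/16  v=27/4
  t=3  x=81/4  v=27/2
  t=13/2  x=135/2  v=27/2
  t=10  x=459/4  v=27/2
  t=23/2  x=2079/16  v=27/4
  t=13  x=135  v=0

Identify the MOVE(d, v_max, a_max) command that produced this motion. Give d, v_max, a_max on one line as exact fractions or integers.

d=135 v_max=27/2 a_max=9/2

final state: t=13, x=135, v=0 → d = 135
a_max = (27/4−0)/(3/2−0) = 9/2
max v = 27/2 over t∈[3,10] → v_max = 27/2
check: 27/2·(3+7) = 135 ✓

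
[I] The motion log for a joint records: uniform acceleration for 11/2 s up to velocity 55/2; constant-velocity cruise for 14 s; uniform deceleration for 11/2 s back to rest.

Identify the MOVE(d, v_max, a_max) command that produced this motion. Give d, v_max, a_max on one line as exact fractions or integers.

d=2145/4 v_max=55/2 a_max=5

a_max = (55/2)/(11/2) = 5
d_a = ½·55/2·11/2 = 605/8; d_c = 55/2·14 = 385
d = 2·605/8 + 385 = 2145/4
t_c = 14 > 0 so v_max = 55/2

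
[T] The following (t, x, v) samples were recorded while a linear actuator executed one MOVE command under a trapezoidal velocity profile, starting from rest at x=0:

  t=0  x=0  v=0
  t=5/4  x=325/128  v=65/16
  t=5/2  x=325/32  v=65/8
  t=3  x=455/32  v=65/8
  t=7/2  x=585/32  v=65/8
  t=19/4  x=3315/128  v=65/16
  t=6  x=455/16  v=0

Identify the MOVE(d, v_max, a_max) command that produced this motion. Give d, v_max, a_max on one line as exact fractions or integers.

final state: t=6, x=455/16, v=0 → d = 455/16
a_max = (65/16−0)/(5/4−0) = 13/4
max v = 65/8 over t∈[5/2,7/2] → v_max = 65/8
check: 65/8·(5/2+1) = 455/16 ✓

d=455/16 v_max=65/8 a_max=13/4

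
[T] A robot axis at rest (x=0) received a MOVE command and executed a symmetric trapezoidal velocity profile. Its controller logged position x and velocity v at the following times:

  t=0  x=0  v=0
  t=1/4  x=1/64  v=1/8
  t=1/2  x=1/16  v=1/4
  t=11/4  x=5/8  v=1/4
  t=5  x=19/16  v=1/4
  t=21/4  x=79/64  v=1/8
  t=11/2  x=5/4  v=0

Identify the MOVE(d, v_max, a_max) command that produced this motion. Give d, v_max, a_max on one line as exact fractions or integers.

d=5/4 v_max=1/4 a_max=1/2

final state: t=11/2, x=5/4, v=0 → d = 5/4
a_max = (1/8−0)/(1/4−0) = 1/2
max v = 1/4 over t∈[1/2,5] → v_max = 1/4
check: 1/4·(1/2+9/2) = 5/4 ✓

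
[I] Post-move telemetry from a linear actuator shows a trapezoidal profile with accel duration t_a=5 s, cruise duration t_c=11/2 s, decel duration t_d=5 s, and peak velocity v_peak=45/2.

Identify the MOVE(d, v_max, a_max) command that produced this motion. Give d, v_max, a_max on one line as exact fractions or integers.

a_max = (45/2)/5 = 9/2
d_a = ½·45/2·5 = 225/4; d_c = 45/2·11/2 = 495/4
d = 2·225/4 + 495/4 = 945/4
t_c = 11/2 > 0 ⇒ limit active, v_max = 45/2

d=945/4 v_max=45/2 a_max=9/2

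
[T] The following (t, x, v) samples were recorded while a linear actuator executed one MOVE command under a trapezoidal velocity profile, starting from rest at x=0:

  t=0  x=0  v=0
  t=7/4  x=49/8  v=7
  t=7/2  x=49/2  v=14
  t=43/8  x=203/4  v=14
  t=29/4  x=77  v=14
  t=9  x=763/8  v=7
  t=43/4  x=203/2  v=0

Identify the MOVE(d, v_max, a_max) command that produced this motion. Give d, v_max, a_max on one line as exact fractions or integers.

d=203/2 v_max=14 a_max=4

final state: t=43/4, x=203/2, v=0 → d = 203/2
a_max = (7−0)/(7/4−0) = 4
max v = 14 over t∈[7/2,29/4] → v_max = 14
check: 14·(7/2+15/4) = 203/2 ✓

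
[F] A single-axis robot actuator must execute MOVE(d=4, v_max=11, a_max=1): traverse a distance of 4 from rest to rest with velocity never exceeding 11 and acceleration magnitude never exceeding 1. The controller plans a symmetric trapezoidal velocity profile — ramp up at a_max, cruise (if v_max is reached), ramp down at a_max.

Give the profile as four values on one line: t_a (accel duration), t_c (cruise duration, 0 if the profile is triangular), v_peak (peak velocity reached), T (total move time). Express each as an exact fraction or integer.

t_a=2 t_c=0 v_peak=2 T=4

v_max²/a_max = 11²/1 = 121
4 < 121 → triangular
v_peak = √(4·1) = √4 = 2
t_a = 2/1 = 2; t_c = 0
T = 2·2 = 4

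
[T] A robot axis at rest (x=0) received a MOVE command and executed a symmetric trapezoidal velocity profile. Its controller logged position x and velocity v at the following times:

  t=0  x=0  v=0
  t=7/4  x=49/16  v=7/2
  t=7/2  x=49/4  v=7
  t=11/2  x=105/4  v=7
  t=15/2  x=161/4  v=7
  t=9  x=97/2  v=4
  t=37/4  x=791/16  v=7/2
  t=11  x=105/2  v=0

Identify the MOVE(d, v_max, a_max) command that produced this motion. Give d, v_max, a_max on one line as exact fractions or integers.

d=105/2 v_max=7 a_max=2

final state: t=11, x=105/2, v=0 → d = 105/2
a_max = (7/2−0)/(7/4−0) = 2
max v = 7 over t∈[7/2,15/2] → v_max = 7
check: 7·(7/2+4) = 105/2 ✓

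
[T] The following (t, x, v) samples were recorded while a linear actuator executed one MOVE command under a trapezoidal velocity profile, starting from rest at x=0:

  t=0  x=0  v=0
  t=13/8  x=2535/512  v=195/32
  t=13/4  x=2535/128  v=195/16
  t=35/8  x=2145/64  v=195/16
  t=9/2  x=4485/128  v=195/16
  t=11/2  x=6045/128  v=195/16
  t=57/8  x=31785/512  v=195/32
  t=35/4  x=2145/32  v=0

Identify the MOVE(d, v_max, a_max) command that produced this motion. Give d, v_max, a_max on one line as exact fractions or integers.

final state: t=35/4, x=2145/32, v=0 → d = 2145/32
a_max = (195/32−0)/(13/8−0) = 15/4
max v = 195/16 over t∈[13/4,11/2] → v_max = 195/16
check: 195/16·(13/4+9/4) = 2145/32 ✓

d=2145/32 v_max=195/16 a_max=15/4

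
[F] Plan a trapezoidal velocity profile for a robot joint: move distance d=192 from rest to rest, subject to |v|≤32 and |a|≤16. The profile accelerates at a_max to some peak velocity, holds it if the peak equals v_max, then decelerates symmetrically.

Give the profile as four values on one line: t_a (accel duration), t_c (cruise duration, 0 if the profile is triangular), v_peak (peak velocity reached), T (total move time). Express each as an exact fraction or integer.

vₘ²/aₘ = 32²/16 = 64
192 ≥ 64 so v_max reached
t_a = 32/16 = 2; v_peak = 32
d_cruise = 192 − 64 = 128; t_c = 128/32 = 4
T = 2·2 + 4 = 8

t_a=2 t_c=4 v_peak=32 T=8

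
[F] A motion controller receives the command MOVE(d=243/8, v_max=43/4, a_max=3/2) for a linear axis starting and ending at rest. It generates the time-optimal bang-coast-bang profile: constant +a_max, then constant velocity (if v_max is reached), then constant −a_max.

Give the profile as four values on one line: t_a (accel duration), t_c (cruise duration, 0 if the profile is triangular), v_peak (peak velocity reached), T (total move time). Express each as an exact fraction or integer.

v_max²/a_max = (43/4)²/(3/2) = 1849/24
243/8 < 1849/24 so t_c = 0
v_peak = √(243/8·3/2) = √(729/16) = 27/4
t_a = (27/4)/(3/2) = 9/2; t_c = 0
T = 2·9/2 = 9

t_a=9/2 t_c=0 v_peak=27/4 T=9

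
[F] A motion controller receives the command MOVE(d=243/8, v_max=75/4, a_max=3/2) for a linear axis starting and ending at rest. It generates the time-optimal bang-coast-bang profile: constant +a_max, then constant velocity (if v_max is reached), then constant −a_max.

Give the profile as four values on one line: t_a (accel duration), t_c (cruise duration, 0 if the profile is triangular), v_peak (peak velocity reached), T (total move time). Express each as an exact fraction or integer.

t_a=9/2 t_c=0 v_peak=27/4 T=9

v_max²/a_max = (75/4)²/(3/2) = 1875/8
243/8 < 1875/8 → triangular
v_peak = √(243/8·3/2) = √(729/16) = 27/4
t_a = (27/4)/(3/2) = 9/2; t_c = 0
T = 2·9/2 = 9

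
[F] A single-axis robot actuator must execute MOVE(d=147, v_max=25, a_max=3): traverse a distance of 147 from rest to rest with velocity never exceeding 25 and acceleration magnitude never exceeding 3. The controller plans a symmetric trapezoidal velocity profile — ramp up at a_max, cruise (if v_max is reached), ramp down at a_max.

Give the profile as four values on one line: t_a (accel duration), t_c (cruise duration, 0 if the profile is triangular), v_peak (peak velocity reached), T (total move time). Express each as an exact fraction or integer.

(v_max)²/a_max = 25²/3 = 625/3
147 < 625/3 → triangular
v_peak = √(147·3) = √441 = 21
t_a = 21/3 = 7; t_c = 0
T = 2·7 = 14

t_a=7 t_c=0 v_peak=21 T=14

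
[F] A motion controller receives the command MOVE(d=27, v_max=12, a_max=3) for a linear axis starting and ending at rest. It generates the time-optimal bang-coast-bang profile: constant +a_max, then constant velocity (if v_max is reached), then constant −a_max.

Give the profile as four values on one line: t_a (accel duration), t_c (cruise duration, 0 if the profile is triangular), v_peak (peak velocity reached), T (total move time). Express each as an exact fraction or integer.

(v_max)²/a_max = 12²/3 = 48
27 < 48 → triangular
v_peak = √(27·3) = √81 = 9
t_a = 9/3 = 3; t_c = 0
T = 2·3 = 6

t_a=3 t_c=0 v_peak=9 T=6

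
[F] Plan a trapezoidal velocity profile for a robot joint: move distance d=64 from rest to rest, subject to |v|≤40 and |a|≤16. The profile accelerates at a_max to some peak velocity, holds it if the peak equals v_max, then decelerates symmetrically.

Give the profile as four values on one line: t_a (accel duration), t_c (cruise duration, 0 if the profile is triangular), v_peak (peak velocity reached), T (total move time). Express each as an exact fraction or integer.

v_max²/a_max = 40²/16 = 100
64 < 100 → triangular
v_peak = √(64·16) = √1024 = 32
t_a = 32/16 = 2; t_c = 0
T = 2·2 = 4

t_a=2 t_c=0 v_peak=32 T=4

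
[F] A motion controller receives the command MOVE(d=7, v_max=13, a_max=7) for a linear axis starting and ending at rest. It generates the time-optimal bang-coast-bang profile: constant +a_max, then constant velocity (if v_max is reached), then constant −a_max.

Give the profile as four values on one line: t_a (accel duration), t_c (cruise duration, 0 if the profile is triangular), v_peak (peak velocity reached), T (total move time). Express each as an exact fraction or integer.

v_max²/a_max = 13²/7 = 169/7
7 < 169/7 → triangular
v_peak = √(7·7) = √49 = 7
t_a = 7/7 = 1; t_c = 0
T = 2·1 = 2

t_a=1 t_c=0 v_peak=7 T=2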